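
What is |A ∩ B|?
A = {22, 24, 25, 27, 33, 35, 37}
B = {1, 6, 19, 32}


Set A = {22, 24, 25, 27, 33, 35, 37}
Set B = {1, 6, 19, 32}
A ∩ B = {}
|A ∩ B| = 0

0


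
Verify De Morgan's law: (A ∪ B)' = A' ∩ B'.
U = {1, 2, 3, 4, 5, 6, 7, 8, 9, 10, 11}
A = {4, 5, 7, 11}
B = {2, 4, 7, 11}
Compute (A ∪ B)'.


U = {1, 2, 3, 4, 5, 6, 7, 8, 9, 10, 11}
A = {4, 5, 7, 11}, B = {2, 4, 7, 11}
A ∪ B = {2, 4, 5, 7, 11}
(A ∪ B)' = U \ (A ∪ B) = {1, 3, 6, 8, 9, 10}
Verification via A' ∩ B': A' = {1, 2, 3, 6, 8, 9, 10}, B' = {1, 3, 5, 6, 8, 9, 10}
A' ∩ B' = {1, 3, 6, 8, 9, 10} ✓

{1, 3, 6, 8, 9, 10}


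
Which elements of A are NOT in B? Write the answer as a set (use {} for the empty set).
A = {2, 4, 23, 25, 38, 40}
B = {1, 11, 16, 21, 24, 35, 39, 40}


Set A = {2, 4, 23, 25, 38, 40}
Set B = {1, 11, 16, 21, 24, 35, 39, 40}
Check each element of A against B:
2 ∉ B (include), 4 ∉ B (include), 23 ∉ B (include), 25 ∉ B (include), 38 ∉ B (include), 40 ∈ B
Elements of A not in B: {2, 4, 23, 25, 38}

{2, 4, 23, 25, 38}


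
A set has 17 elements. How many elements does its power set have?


The set has 17 elements.
The power set contains all possible subsets.
|P(A)| = 2^|A| = 2^17 = 131072

131072


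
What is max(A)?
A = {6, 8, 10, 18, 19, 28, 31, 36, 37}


Set A = {6, 8, 10, 18, 19, 28, 31, 36, 37}
Elements in ascending order: 6, 8, 10, 18, 19, 28, 31, 36, 37
The largest element is 37.

37


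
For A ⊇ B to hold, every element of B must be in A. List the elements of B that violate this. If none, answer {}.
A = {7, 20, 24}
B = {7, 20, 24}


Set A = {7, 20, 24}
Set B = {7, 20, 24}
Check each element of B against A:
7 ∈ A, 20 ∈ A, 24 ∈ A
Elements of B not in A: {}

{}


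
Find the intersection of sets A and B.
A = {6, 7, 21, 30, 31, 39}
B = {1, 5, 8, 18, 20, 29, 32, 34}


Set A = {6, 7, 21, 30, 31, 39}
Set B = {1, 5, 8, 18, 20, 29, 32, 34}
A ∩ B includes only elements in both sets.
Check each element of A against B:
6 ✗, 7 ✗, 21 ✗, 30 ✗, 31 ✗, 39 ✗
A ∩ B = {}

{}


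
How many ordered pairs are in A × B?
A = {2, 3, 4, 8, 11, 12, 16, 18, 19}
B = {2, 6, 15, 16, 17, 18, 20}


Set A = {2, 3, 4, 8, 11, 12, 16, 18, 19} has 9 elements.
Set B = {2, 6, 15, 16, 17, 18, 20} has 7 elements.
|A × B| = |A| × |B| = 9 × 7 = 63

63


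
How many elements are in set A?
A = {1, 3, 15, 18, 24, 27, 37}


Set A = {1, 3, 15, 18, 24, 27, 37}
Listing elements: 1, 3, 15, 18, 24, 27, 37
Counting: 7 elements
|A| = 7

7


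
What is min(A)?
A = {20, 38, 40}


Set A = {20, 38, 40}
Elements in ascending order: 20, 38, 40
The smallest element is 20.

20


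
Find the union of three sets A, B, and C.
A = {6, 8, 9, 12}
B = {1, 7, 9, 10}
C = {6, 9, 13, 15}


Set A = {6, 8, 9, 12}
Set B = {1, 7, 9, 10}
Set C = {6, 9, 13, 15}
First, A ∪ B = {1, 6, 7, 8, 9, 10, 12}
Then, (A ∪ B) ∪ C = {1, 6, 7, 8, 9, 10, 12, 13, 15}

{1, 6, 7, 8, 9, 10, 12, 13, 15}


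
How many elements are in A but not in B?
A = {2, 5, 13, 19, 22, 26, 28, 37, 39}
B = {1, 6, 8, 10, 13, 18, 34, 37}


Set A = {2, 5, 13, 19, 22, 26, 28, 37, 39}
Set B = {1, 6, 8, 10, 13, 18, 34, 37}
A \ B = {2, 5, 19, 22, 26, 28, 39}
|A \ B| = 7

7


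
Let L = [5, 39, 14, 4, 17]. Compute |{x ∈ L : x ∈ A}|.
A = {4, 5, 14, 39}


Set A = {4, 5, 14, 39}
Candidates: [5, 39, 14, 4, 17]
Check each candidate:
5 ∈ A, 39 ∈ A, 14 ∈ A, 4 ∈ A, 17 ∉ A
Count of candidates in A: 4

4


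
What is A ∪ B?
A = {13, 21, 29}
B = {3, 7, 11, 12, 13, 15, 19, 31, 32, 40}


Set A = {13, 21, 29}
Set B = {3, 7, 11, 12, 13, 15, 19, 31, 32, 40}
A ∪ B includes all elements in either set.
Elements from A: {13, 21, 29}
Elements from B not already included: {3, 7, 11, 12, 15, 19, 31, 32, 40}
A ∪ B = {3, 7, 11, 12, 13, 15, 19, 21, 29, 31, 32, 40}

{3, 7, 11, 12, 13, 15, 19, 21, 29, 31, 32, 40}


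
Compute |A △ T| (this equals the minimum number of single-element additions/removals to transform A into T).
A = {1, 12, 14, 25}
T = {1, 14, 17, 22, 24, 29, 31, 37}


Set A = {1, 12, 14, 25}
Set T = {1, 14, 17, 22, 24, 29, 31, 37}
Elements to remove from A (in A, not in T): {12, 25} → 2 removals
Elements to add to A (in T, not in A): {17, 22, 24, 29, 31, 37} → 6 additions
Total edits = 2 + 6 = 8

8


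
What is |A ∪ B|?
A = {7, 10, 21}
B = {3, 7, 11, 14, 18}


Set A = {7, 10, 21}, |A| = 3
Set B = {3, 7, 11, 14, 18}, |B| = 5
A ∩ B = {7}, |A ∩ B| = 1
|A ∪ B| = |A| + |B| - |A ∩ B| = 3 + 5 - 1 = 7

7


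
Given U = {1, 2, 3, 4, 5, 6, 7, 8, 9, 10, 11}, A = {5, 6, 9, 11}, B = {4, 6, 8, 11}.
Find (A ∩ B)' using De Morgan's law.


U = {1, 2, 3, 4, 5, 6, 7, 8, 9, 10, 11}
A = {5, 6, 9, 11}, B = {4, 6, 8, 11}
A ∩ B = {6, 11}
(A ∩ B)' = U \ (A ∩ B) = {1, 2, 3, 4, 5, 7, 8, 9, 10}
Verification via A' ∪ B': A' = {1, 2, 3, 4, 7, 8, 10}, B' = {1, 2, 3, 5, 7, 9, 10}
A' ∪ B' = {1, 2, 3, 4, 5, 7, 8, 9, 10} ✓

{1, 2, 3, 4, 5, 7, 8, 9, 10}


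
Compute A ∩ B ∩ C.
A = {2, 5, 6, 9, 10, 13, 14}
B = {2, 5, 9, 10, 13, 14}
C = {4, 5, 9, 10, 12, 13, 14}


Set A = {2, 5, 6, 9, 10, 13, 14}
Set B = {2, 5, 9, 10, 13, 14}
Set C = {4, 5, 9, 10, 12, 13, 14}
First, A ∩ B = {2, 5, 9, 10, 13, 14}
Then, (A ∩ B) ∩ C = {5, 9, 10, 13, 14}

{5, 9, 10, 13, 14}


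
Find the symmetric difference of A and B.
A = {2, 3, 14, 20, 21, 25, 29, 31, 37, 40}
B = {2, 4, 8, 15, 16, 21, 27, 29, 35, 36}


Set A = {2, 3, 14, 20, 21, 25, 29, 31, 37, 40}
Set B = {2, 4, 8, 15, 16, 21, 27, 29, 35, 36}
A △ B = (A \ B) ∪ (B \ A)
Elements in A but not B: {3, 14, 20, 25, 31, 37, 40}
Elements in B but not A: {4, 8, 15, 16, 27, 35, 36}
A △ B = {3, 4, 8, 14, 15, 16, 20, 25, 27, 31, 35, 36, 37, 40}

{3, 4, 8, 14, 15, 16, 20, 25, 27, 31, 35, 36, 37, 40}


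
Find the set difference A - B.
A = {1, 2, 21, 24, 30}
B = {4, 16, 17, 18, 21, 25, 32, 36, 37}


Set A = {1, 2, 21, 24, 30}
Set B = {4, 16, 17, 18, 21, 25, 32, 36, 37}
A \ B includes elements in A that are not in B.
Check each element of A:
1 (not in B, keep), 2 (not in B, keep), 21 (in B, remove), 24 (not in B, keep), 30 (not in B, keep)
A \ B = {1, 2, 24, 30}

{1, 2, 24, 30}


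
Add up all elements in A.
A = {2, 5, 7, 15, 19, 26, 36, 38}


Set A = {2, 5, 7, 15, 19, 26, 36, 38}
Sum = 2 + 5 + 7 + 15 + 19 + 26 + 36 + 38 = 148

148


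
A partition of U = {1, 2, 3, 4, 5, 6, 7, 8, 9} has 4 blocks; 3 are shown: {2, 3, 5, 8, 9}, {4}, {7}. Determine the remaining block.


U = {1, 2, 3, 4, 5, 6, 7, 8, 9}
Shown blocks: {2, 3, 5, 8, 9}, {4}, {7}
A partition's blocks are pairwise disjoint and cover U, so the missing block = U \ (union of shown blocks).
Union of shown blocks: {2, 3, 4, 5, 7, 8, 9}
Missing block = U \ (union) = {1, 6}

{1, 6}


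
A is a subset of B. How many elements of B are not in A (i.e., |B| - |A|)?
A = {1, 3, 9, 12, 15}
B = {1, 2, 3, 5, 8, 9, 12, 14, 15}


Set A = {1, 3, 9, 12, 15}, |A| = 5
Set B = {1, 2, 3, 5, 8, 9, 12, 14, 15}, |B| = 9
Since A ⊆ B: B \ A = {2, 5, 8, 14}
|B| - |A| = 9 - 5 = 4

4


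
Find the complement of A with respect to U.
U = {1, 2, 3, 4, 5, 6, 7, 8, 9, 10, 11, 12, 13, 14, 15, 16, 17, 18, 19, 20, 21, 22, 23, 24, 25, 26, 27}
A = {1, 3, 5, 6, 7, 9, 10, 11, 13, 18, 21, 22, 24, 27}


Universal set U = {1, 2, 3, 4, 5, 6, 7, 8, 9, 10, 11, 12, 13, 14, 15, 16, 17, 18, 19, 20, 21, 22, 23, 24, 25, 26, 27}
Set A = {1, 3, 5, 6, 7, 9, 10, 11, 13, 18, 21, 22, 24, 27}
A' = U \ A = elements in U but not in A
Checking each element of U:
1 (in A, exclude), 2 (not in A, include), 3 (in A, exclude), 4 (not in A, include), 5 (in A, exclude), 6 (in A, exclude), 7 (in A, exclude), 8 (not in A, include), 9 (in A, exclude), 10 (in A, exclude), 11 (in A, exclude), 12 (not in A, include), 13 (in A, exclude), 14 (not in A, include), 15 (not in A, include), 16 (not in A, include), 17 (not in A, include), 18 (in A, exclude), 19 (not in A, include), 20 (not in A, include), 21 (in A, exclude), 22 (in A, exclude), 23 (not in A, include), 24 (in A, exclude), 25 (not in A, include), 26 (not in A, include), 27 (in A, exclude)
A' = {2, 4, 8, 12, 14, 15, 16, 17, 19, 20, 23, 25, 26}

{2, 4, 8, 12, 14, 15, 16, 17, 19, 20, 23, 25, 26}


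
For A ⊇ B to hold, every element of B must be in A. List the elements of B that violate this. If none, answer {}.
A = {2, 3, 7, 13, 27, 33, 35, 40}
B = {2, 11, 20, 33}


Set A = {2, 3, 7, 13, 27, 33, 35, 40}
Set B = {2, 11, 20, 33}
Check each element of B against A:
2 ∈ A, 11 ∉ A (include), 20 ∉ A (include), 33 ∈ A
Elements of B not in A: {11, 20}

{11, 20}


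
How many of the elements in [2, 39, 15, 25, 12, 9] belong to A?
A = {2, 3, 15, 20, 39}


Set A = {2, 3, 15, 20, 39}
Candidates: [2, 39, 15, 25, 12, 9]
Check each candidate:
2 ∈ A, 39 ∈ A, 15 ∈ A, 25 ∉ A, 12 ∉ A, 9 ∉ A
Count of candidates in A: 3

3


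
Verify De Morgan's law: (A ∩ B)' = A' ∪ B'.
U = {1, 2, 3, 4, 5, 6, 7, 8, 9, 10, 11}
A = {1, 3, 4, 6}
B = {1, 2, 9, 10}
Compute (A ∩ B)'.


U = {1, 2, 3, 4, 5, 6, 7, 8, 9, 10, 11}
A = {1, 3, 4, 6}, B = {1, 2, 9, 10}
A ∩ B = {1}
(A ∩ B)' = U \ (A ∩ B) = {2, 3, 4, 5, 6, 7, 8, 9, 10, 11}
Verification via A' ∪ B': A' = {2, 5, 7, 8, 9, 10, 11}, B' = {3, 4, 5, 6, 7, 8, 11}
A' ∪ B' = {2, 3, 4, 5, 6, 7, 8, 9, 10, 11} ✓

{2, 3, 4, 5, 6, 7, 8, 9, 10, 11}


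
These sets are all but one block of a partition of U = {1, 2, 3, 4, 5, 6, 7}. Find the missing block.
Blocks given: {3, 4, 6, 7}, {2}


U = {1, 2, 3, 4, 5, 6, 7}
Shown blocks: {3, 4, 6, 7}, {2}
A partition's blocks are pairwise disjoint and cover U, so the missing block = U \ (union of shown blocks).
Union of shown blocks: {2, 3, 4, 6, 7}
Missing block = U \ (union) = {1, 5}

{1, 5}


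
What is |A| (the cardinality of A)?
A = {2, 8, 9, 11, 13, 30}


Set A = {2, 8, 9, 11, 13, 30}
Listing elements: 2, 8, 9, 11, 13, 30
Counting: 6 elements
|A| = 6

6


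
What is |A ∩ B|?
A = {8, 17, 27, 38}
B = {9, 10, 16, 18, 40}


Set A = {8, 17, 27, 38}
Set B = {9, 10, 16, 18, 40}
A ∩ B = {}
|A ∩ B| = 0

0


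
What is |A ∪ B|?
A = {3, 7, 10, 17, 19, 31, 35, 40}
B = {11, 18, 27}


Set A = {3, 7, 10, 17, 19, 31, 35, 40}, |A| = 8
Set B = {11, 18, 27}, |B| = 3
A ∩ B = {}, |A ∩ B| = 0
|A ∪ B| = |A| + |B| - |A ∩ B| = 8 + 3 - 0 = 11

11


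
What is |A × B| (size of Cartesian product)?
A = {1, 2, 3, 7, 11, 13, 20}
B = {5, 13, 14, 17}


Set A = {1, 2, 3, 7, 11, 13, 20} has 7 elements.
Set B = {5, 13, 14, 17} has 4 elements.
|A × B| = |A| × |B| = 7 × 4 = 28

28


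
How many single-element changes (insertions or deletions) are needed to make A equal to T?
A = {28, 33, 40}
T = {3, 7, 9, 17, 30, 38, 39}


Set A = {28, 33, 40}
Set T = {3, 7, 9, 17, 30, 38, 39}
Elements to remove from A (in A, not in T): {28, 33, 40} → 3 removals
Elements to add to A (in T, not in A): {3, 7, 9, 17, 30, 38, 39} → 7 additions
Total edits = 3 + 7 = 10

10


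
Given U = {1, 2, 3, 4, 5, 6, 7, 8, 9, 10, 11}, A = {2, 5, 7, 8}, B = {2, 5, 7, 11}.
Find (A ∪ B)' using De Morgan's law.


U = {1, 2, 3, 4, 5, 6, 7, 8, 9, 10, 11}
A = {2, 5, 7, 8}, B = {2, 5, 7, 11}
A ∪ B = {2, 5, 7, 8, 11}
(A ∪ B)' = U \ (A ∪ B) = {1, 3, 4, 6, 9, 10}
Verification via A' ∩ B': A' = {1, 3, 4, 6, 9, 10, 11}, B' = {1, 3, 4, 6, 8, 9, 10}
A' ∩ B' = {1, 3, 4, 6, 9, 10} ✓

{1, 3, 4, 6, 9, 10}


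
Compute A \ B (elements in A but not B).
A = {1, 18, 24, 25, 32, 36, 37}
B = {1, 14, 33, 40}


Set A = {1, 18, 24, 25, 32, 36, 37}
Set B = {1, 14, 33, 40}
A \ B includes elements in A that are not in B.
Check each element of A:
1 (in B, remove), 18 (not in B, keep), 24 (not in B, keep), 25 (not in B, keep), 32 (not in B, keep), 36 (not in B, keep), 37 (not in B, keep)
A \ B = {18, 24, 25, 32, 36, 37}

{18, 24, 25, 32, 36, 37}


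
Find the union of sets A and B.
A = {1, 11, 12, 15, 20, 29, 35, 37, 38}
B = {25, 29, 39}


Set A = {1, 11, 12, 15, 20, 29, 35, 37, 38}
Set B = {25, 29, 39}
A ∪ B includes all elements in either set.
Elements from A: {1, 11, 12, 15, 20, 29, 35, 37, 38}
Elements from B not already included: {25, 39}
A ∪ B = {1, 11, 12, 15, 20, 25, 29, 35, 37, 38, 39}

{1, 11, 12, 15, 20, 25, 29, 35, 37, 38, 39}


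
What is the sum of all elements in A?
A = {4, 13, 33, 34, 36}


Set A = {4, 13, 33, 34, 36}
Sum = 4 + 13 + 33 + 34 + 36 = 120

120


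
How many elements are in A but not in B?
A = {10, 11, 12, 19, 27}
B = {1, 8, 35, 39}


Set A = {10, 11, 12, 19, 27}
Set B = {1, 8, 35, 39}
A \ B = {10, 11, 12, 19, 27}
|A \ B| = 5

5


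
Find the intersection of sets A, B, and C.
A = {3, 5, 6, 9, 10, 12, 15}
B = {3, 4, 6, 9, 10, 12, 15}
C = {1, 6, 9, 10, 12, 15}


Set A = {3, 5, 6, 9, 10, 12, 15}
Set B = {3, 4, 6, 9, 10, 12, 15}
Set C = {1, 6, 9, 10, 12, 15}
First, A ∩ B = {3, 6, 9, 10, 12, 15}
Then, (A ∩ B) ∩ C = {6, 9, 10, 12, 15}

{6, 9, 10, 12, 15}


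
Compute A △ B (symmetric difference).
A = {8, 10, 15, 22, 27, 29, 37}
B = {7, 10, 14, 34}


Set A = {8, 10, 15, 22, 27, 29, 37}
Set B = {7, 10, 14, 34}
A △ B = (A \ B) ∪ (B \ A)
Elements in A but not B: {8, 15, 22, 27, 29, 37}
Elements in B but not A: {7, 14, 34}
A △ B = {7, 8, 14, 15, 22, 27, 29, 34, 37}

{7, 8, 14, 15, 22, 27, 29, 34, 37}


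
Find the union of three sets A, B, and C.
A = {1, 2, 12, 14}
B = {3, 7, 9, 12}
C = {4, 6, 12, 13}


Set A = {1, 2, 12, 14}
Set B = {3, 7, 9, 12}
Set C = {4, 6, 12, 13}
First, A ∪ B = {1, 2, 3, 7, 9, 12, 14}
Then, (A ∪ B) ∪ C = {1, 2, 3, 4, 6, 7, 9, 12, 13, 14}

{1, 2, 3, 4, 6, 7, 9, 12, 13, 14}


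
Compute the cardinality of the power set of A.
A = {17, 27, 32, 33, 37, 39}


Set A = {17, 27, 32, 33, 37, 39}
|A| = 6
The power set P(A) contains all subsets of A.
|P(A)| = 2^|A| = 2^6 = 64

64


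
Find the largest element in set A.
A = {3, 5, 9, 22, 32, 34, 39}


Set A = {3, 5, 9, 22, 32, 34, 39}
Elements in ascending order: 3, 5, 9, 22, 32, 34, 39
The largest element is 39.

39


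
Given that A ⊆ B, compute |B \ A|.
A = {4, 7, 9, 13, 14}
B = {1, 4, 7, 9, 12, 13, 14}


Set A = {4, 7, 9, 13, 14}, |A| = 5
Set B = {1, 4, 7, 9, 12, 13, 14}, |B| = 7
Since A ⊆ B: B \ A = {1, 12}
|B| - |A| = 7 - 5 = 2

2


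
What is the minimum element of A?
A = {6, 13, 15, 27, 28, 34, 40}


Set A = {6, 13, 15, 27, 28, 34, 40}
Elements in ascending order: 6, 13, 15, 27, 28, 34, 40
The smallest element is 6.

6


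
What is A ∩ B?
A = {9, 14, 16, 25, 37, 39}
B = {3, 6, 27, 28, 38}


Set A = {9, 14, 16, 25, 37, 39}
Set B = {3, 6, 27, 28, 38}
A ∩ B includes only elements in both sets.
Check each element of A against B:
9 ✗, 14 ✗, 16 ✗, 25 ✗, 37 ✗, 39 ✗
A ∩ B = {}

{}


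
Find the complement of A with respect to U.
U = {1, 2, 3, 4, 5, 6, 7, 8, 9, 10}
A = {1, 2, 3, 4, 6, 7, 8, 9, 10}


Universal set U = {1, 2, 3, 4, 5, 6, 7, 8, 9, 10}
Set A = {1, 2, 3, 4, 6, 7, 8, 9, 10}
A' = U \ A = elements in U but not in A
Checking each element of U:
1 (in A, exclude), 2 (in A, exclude), 3 (in A, exclude), 4 (in A, exclude), 5 (not in A, include), 6 (in A, exclude), 7 (in A, exclude), 8 (in A, exclude), 9 (in A, exclude), 10 (in A, exclude)
A' = {5}

{5}


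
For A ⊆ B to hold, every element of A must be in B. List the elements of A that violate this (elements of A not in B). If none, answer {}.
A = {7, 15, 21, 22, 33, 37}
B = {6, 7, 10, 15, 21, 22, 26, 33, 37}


Set A = {7, 15, 21, 22, 33, 37}
Set B = {6, 7, 10, 15, 21, 22, 26, 33, 37}
Check each element of A against B:
7 ∈ B, 15 ∈ B, 21 ∈ B, 22 ∈ B, 33 ∈ B, 37 ∈ B
Elements of A not in B: {}

{}


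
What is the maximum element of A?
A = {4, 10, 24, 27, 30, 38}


Set A = {4, 10, 24, 27, 30, 38}
Elements in ascending order: 4, 10, 24, 27, 30, 38
The largest element is 38.

38


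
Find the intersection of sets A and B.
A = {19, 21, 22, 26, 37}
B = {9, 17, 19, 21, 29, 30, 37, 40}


Set A = {19, 21, 22, 26, 37}
Set B = {9, 17, 19, 21, 29, 30, 37, 40}
A ∩ B includes only elements in both sets.
Check each element of A against B:
19 ✓, 21 ✓, 22 ✗, 26 ✗, 37 ✓
A ∩ B = {19, 21, 37}

{19, 21, 37}


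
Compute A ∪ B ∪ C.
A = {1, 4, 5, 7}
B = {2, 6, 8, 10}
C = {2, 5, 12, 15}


Set A = {1, 4, 5, 7}
Set B = {2, 6, 8, 10}
Set C = {2, 5, 12, 15}
First, A ∪ B = {1, 2, 4, 5, 6, 7, 8, 10}
Then, (A ∪ B) ∪ C = {1, 2, 4, 5, 6, 7, 8, 10, 12, 15}

{1, 2, 4, 5, 6, 7, 8, 10, 12, 15}


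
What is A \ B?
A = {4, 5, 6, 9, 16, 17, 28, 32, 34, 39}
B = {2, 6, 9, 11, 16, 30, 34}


Set A = {4, 5, 6, 9, 16, 17, 28, 32, 34, 39}
Set B = {2, 6, 9, 11, 16, 30, 34}
A \ B includes elements in A that are not in B.
Check each element of A:
4 (not in B, keep), 5 (not in B, keep), 6 (in B, remove), 9 (in B, remove), 16 (in B, remove), 17 (not in B, keep), 28 (not in B, keep), 32 (not in B, keep), 34 (in B, remove), 39 (not in B, keep)
A \ B = {4, 5, 17, 28, 32, 39}

{4, 5, 17, 28, 32, 39}


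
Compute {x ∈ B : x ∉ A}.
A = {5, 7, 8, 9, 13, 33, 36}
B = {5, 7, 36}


Set A = {5, 7, 8, 9, 13, 33, 36}
Set B = {5, 7, 36}
Check each element of B against A:
5 ∈ A, 7 ∈ A, 36 ∈ A
Elements of B not in A: {}

{}


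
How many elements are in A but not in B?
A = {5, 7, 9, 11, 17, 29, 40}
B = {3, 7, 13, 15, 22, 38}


Set A = {5, 7, 9, 11, 17, 29, 40}
Set B = {3, 7, 13, 15, 22, 38}
A \ B = {5, 9, 11, 17, 29, 40}
|A \ B| = 6

6


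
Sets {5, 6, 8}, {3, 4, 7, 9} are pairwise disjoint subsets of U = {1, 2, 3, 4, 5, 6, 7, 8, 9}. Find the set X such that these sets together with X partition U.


U = {1, 2, 3, 4, 5, 6, 7, 8, 9}
Shown blocks: {5, 6, 8}, {3, 4, 7, 9}
A partition's blocks are pairwise disjoint and cover U, so the missing block = U \ (union of shown blocks).
Union of shown blocks: {3, 4, 5, 6, 7, 8, 9}
Missing block = U \ (union) = {1, 2}

{1, 2}


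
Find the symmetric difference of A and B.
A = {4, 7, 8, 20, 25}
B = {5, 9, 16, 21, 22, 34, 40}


Set A = {4, 7, 8, 20, 25}
Set B = {5, 9, 16, 21, 22, 34, 40}
A △ B = (A \ B) ∪ (B \ A)
Elements in A but not B: {4, 7, 8, 20, 25}
Elements in B but not A: {5, 9, 16, 21, 22, 34, 40}
A △ B = {4, 5, 7, 8, 9, 16, 20, 21, 22, 25, 34, 40}

{4, 5, 7, 8, 9, 16, 20, 21, 22, 25, 34, 40}


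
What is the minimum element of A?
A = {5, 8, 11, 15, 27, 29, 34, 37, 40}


Set A = {5, 8, 11, 15, 27, 29, 34, 37, 40}
Elements in ascending order: 5, 8, 11, 15, 27, 29, 34, 37, 40
The smallest element is 5.

5


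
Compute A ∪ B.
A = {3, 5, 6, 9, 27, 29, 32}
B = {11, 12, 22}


Set A = {3, 5, 6, 9, 27, 29, 32}
Set B = {11, 12, 22}
A ∪ B includes all elements in either set.
Elements from A: {3, 5, 6, 9, 27, 29, 32}
Elements from B not already included: {11, 12, 22}
A ∪ B = {3, 5, 6, 9, 11, 12, 22, 27, 29, 32}

{3, 5, 6, 9, 11, 12, 22, 27, 29, 32}


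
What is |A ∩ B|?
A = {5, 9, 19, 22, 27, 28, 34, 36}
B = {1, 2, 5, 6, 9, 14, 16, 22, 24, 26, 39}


Set A = {5, 9, 19, 22, 27, 28, 34, 36}
Set B = {1, 2, 5, 6, 9, 14, 16, 22, 24, 26, 39}
A ∩ B = {5, 9, 22}
|A ∩ B| = 3

3


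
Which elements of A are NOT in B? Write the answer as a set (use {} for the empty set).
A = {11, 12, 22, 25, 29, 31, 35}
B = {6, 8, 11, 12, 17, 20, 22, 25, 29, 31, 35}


Set A = {11, 12, 22, 25, 29, 31, 35}
Set B = {6, 8, 11, 12, 17, 20, 22, 25, 29, 31, 35}
Check each element of A against B:
11 ∈ B, 12 ∈ B, 22 ∈ B, 25 ∈ B, 29 ∈ B, 31 ∈ B, 35 ∈ B
Elements of A not in B: {}

{}


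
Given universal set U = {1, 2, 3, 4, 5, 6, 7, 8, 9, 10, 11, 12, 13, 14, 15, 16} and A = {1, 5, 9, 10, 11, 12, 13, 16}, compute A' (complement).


Universal set U = {1, 2, 3, 4, 5, 6, 7, 8, 9, 10, 11, 12, 13, 14, 15, 16}
Set A = {1, 5, 9, 10, 11, 12, 13, 16}
A' = U \ A = elements in U but not in A
Checking each element of U:
1 (in A, exclude), 2 (not in A, include), 3 (not in A, include), 4 (not in A, include), 5 (in A, exclude), 6 (not in A, include), 7 (not in A, include), 8 (not in A, include), 9 (in A, exclude), 10 (in A, exclude), 11 (in A, exclude), 12 (in A, exclude), 13 (in A, exclude), 14 (not in A, include), 15 (not in A, include), 16 (in A, exclude)
A' = {2, 3, 4, 6, 7, 8, 14, 15}

{2, 3, 4, 6, 7, 8, 14, 15}


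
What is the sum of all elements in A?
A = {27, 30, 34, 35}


Set A = {27, 30, 34, 35}
Sum = 27 + 30 + 34 + 35 = 126

126


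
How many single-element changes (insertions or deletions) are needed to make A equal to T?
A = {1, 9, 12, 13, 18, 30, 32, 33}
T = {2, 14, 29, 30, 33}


Set A = {1, 9, 12, 13, 18, 30, 32, 33}
Set T = {2, 14, 29, 30, 33}
Elements to remove from A (in A, not in T): {1, 9, 12, 13, 18, 32} → 6 removals
Elements to add to A (in T, not in A): {2, 14, 29} → 3 additions
Total edits = 6 + 3 = 9

9


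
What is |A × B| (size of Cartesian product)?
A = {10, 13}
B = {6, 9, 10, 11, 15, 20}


Set A = {10, 13} has 2 elements.
Set B = {6, 9, 10, 11, 15, 20} has 6 elements.
|A × B| = |A| × |B| = 2 × 6 = 12

12


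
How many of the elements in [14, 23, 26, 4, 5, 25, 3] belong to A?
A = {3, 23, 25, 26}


Set A = {3, 23, 25, 26}
Candidates: [14, 23, 26, 4, 5, 25, 3]
Check each candidate:
14 ∉ A, 23 ∈ A, 26 ∈ A, 4 ∉ A, 5 ∉ A, 25 ∈ A, 3 ∈ A
Count of candidates in A: 4

4


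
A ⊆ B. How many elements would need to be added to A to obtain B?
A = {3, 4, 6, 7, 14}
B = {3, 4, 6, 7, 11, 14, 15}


Set A = {3, 4, 6, 7, 14}, |A| = 5
Set B = {3, 4, 6, 7, 11, 14, 15}, |B| = 7
Since A ⊆ B: B \ A = {11, 15}
|B| - |A| = 7 - 5 = 2

2


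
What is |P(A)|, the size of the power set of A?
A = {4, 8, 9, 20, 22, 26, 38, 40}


Set A = {4, 8, 9, 20, 22, 26, 38, 40}
|A| = 8
The power set P(A) contains all subsets of A.
|P(A)| = 2^|A| = 2^8 = 256

256


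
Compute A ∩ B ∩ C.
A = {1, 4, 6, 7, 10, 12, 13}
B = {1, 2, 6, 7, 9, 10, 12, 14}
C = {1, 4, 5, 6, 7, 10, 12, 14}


Set A = {1, 4, 6, 7, 10, 12, 13}
Set B = {1, 2, 6, 7, 9, 10, 12, 14}
Set C = {1, 4, 5, 6, 7, 10, 12, 14}
First, A ∩ B = {1, 6, 7, 10, 12}
Then, (A ∩ B) ∩ C = {1, 6, 7, 10, 12}

{1, 6, 7, 10, 12}


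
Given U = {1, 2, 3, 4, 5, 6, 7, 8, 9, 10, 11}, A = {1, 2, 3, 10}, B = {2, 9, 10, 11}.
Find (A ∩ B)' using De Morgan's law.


U = {1, 2, 3, 4, 5, 6, 7, 8, 9, 10, 11}
A = {1, 2, 3, 10}, B = {2, 9, 10, 11}
A ∩ B = {2, 10}
(A ∩ B)' = U \ (A ∩ B) = {1, 3, 4, 5, 6, 7, 8, 9, 11}
Verification via A' ∪ B': A' = {4, 5, 6, 7, 8, 9, 11}, B' = {1, 3, 4, 5, 6, 7, 8}
A' ∪ B' = {1, 3, 4, 5, 6, 7, 8, 9, 11} ✓

{1, 3, 4, 5, 6, 7, 8, 9, 11}


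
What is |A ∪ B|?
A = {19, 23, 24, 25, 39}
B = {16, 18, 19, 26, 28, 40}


Set A = {19, 23, 24, 25, 39}, |A| = 5
Set B = {16, 18, 19, 26, 28, 40}, |B| = 6
A ∩ B = {19}, |A ∩ B| = 1
|A ∪ B| = |A| + |B| - |A ∩ B| = 5 + 6 - 1 = 10

10


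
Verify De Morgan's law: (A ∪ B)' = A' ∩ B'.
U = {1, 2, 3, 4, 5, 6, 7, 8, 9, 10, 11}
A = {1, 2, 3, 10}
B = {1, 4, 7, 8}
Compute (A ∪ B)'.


U = {1, 2, 3, 4, 5, 6, 7, 8, 9, 10, 11}
A = {1, 2, 3, 10}, B = {1, 4, 7, 8}
A ∪ B = {1, 2, 3, 4, 7, 8, 10}
(A ∪ B)' = U \ (A ∪ B) = {5, 6, 9, 11}
Verification via A' ∩ B': A' = {4, 5, 6, 7, 8, 9, 11}, B' = {2, 3, 5, 6, 9, 10, 11}
A' ∩ B' = {5, 6, 9, 11} ✓

{5, 6, 9, 11}


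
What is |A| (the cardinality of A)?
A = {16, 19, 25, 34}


Set A = {16, 19, 25, 34}
Listing elements: 16, 19, 25, 34
Counting: 4 elements
|A| = 4

4


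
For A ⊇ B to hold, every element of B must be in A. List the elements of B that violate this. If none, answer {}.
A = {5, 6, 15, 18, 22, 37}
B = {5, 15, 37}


Set A = {5, 6, 15, 18, 22, 37}
Set B = {5, 15, 37}
Check each element of B against A:
5 ∈ A, 15 ∈ A, 37 ∈ A
Elements of B not in A: {}

{}


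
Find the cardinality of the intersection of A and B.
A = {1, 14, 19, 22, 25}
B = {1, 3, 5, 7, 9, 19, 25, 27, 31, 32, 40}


Set A = {1, 14, 19, 22, 25}
Set B = {1, 3, 5, 7, 9, 19, 25, 27, 31, 32, 40}
A ∩ B = {1, 19, 25}
|A ∩ B| = 3

3


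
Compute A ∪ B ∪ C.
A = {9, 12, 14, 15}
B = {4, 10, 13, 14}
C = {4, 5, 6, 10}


Set A = {9, 12, 14, 15}
Set B = {4, 10, 13, 14}
Set C = {4, 5, 6, 10}
First, A ∪ B = {4, 9, 10, 12, 13, 14, 15}
Then, (A ∪ B) ∪ C = {4, 5, 6, 9, 10, 12, 13, 14, 15}

{4, 5, 6, 9, 10, 12, 13, 14, 15}


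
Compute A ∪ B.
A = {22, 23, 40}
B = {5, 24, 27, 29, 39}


Set A = {22, 23, 40}
Set B = {5, 24, 27, 29, 39}
A ∪ B includes all elements in either set.
Elements from A: {22, 23, 40}
Elements from B not already included: {5, 24, 27, 29, 39}
A ∪ B = {5, 22, 23, 24, 27, 29, 39, 40}

{5, 22, 23, 24, 27, 29, 39, 40}


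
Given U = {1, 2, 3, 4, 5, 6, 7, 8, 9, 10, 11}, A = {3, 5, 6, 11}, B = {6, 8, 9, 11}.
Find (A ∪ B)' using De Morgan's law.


U = {1, 2, 3, 4, 5, 6, 7, 8, 9, 10, 11}
A = {3, 5, 6, 11}, B = {6, 8, 9, 11}
A ∪ B = {3, 5, 6, 8, 9, 11}
(A ∪ B)' = U \ (A ∪ B) = {1, 2, 4, 7, 10}
Verification via A' ∩ B': A' = {1, 2, 4, 7, 8, 9, 10}, B' = {1, 2, 3, 4, 5, 7, 10}
A' ∩ B' = {1, 2, 4, 7, 10} ✓

{1, 2, 4, 7, 10}


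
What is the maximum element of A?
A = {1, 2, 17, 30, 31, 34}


Set A = {1, 2, 17, 30, 31, 34}
Elements in ascending order: 1, 2, 17, 30, 31, 34
The largest element is 34.

34


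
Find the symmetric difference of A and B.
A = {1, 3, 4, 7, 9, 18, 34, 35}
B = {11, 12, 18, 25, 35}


Set A = {1, 3, 4, 7, 9, 18, 34, 35}
Set B = {11, 12, 18, 25, 35}
A △ B = (A \ B) ∪ (B \ A)
Elements in A but not B: {1, 3, 4, 7, 9, 34}
Elements in B but not A: {11, 12, 25}
A △ B = {1, 3, 4, 7, 9, 11, 12, 25, 34}

{1, 3, 4, 7, 9, 11, 12, 25, 34}


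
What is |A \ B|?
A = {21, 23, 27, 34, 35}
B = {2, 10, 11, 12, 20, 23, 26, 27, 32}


Set A = {21, 23, 27, 34, 35}
Set B = {2, 10, 11, 12, 20, 23, 26, 27, 32}
A \ B = {21, 34, 35}
|A \ B| = 3

3


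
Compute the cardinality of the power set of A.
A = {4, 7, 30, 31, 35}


Set A = {4, 7, 30, 31, 35}
|A| = 5
The power set P(A) contains all subsets of A.
|P(A)| = 2^|A| = 2^5 = 32

32


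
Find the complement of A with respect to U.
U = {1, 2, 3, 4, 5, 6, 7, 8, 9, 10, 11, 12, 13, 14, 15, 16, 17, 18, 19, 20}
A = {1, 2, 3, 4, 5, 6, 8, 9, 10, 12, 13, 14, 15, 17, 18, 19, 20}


Universal set U = {1, 2, 3, 4, 5, 6, 7, 8, 9, 10, 11, 12, 13, 14, 15, 16, 17, 18, 19, 20}
Set A = {1, 2, 3, 4, 5, 6, 8, 9, 10, 12, 13, 14, 15, 17, 18, 19, 20}
A' = U \ A = elements in U but not in A
Checking each element of U:
1 (in A, exclude), 2 (in A, exclude), 3 (in A, exclude), 4 (in A, exclude), 5 (in A, exclude), 6 (in A, exclude), 7 (not in A, include), 8 (in A, exclude), 9 (in A, exclude), 10 (in A, exclude), 11 (not in A, include), 12 (in A, exclude), 13 (in A, exclude), 14 (in A, exclude), 15 (in A, exclude), 16 (not in A, include), 17 (in A, exclude), 18 (in A, exclude), 19 (in A, exclude), 20 (in A, exclude)
A' = {7, 11, 16}

{7, 11, 16}


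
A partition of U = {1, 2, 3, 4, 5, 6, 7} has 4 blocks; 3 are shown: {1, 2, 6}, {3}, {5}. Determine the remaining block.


U = {1, 2, 3, 4, 5, 6, 7}
Shown blocks: {1, 2, 6}, {3}, {5}
A partition's blocks are pairwise disjoint and cover U, so the missing block = U \ (union of shown blocks).
Union of shown blocks: {1, 2, 3, 5, 6}
Missing block = U \ (union) = {4, 7}

{4, 7}


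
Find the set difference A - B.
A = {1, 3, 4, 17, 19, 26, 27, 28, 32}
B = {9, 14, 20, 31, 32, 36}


Set A = {1, 3, 4, 17, 19, 26, 27, 28, 32}
Set B = {9, 14, 20, 31, 32, 36}
A \ B includes elements in A that are not in B.
Check each element of A:
1 (not in B, keep), 3 (not in B, keep), 4 (not in B, keep), 17 (not in B, keep), 19 (not in B, keep), 26 (not in B, keep), 27 (not in B, keep), 28 (not in B, keep), 32 (in B, remove)
A \ B = {1, 3, 4, 17, 19, 26, 27, 28}

{1, 3, 4, 17, 19, 26, 27, 28}


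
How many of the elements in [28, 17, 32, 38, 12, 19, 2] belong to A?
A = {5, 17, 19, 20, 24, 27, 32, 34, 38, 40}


Set A = {5, 17, 19, 20, 24, 27, 32, 34, 38, 40}
Candidates: [28, 17, 32, 38, 12, 19, 2]
Check each candidate:
28 ∉ A, 17 ∈ A, 32 ∈ A, 38 ∈ A, 12 ∉ A, 19 ∈ A, 2 ∉ A
Count of candidates in A: 4

4


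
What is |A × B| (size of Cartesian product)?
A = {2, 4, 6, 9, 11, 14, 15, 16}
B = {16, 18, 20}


Set A = {2, 4, 6, 9, 11, 14, 15, 16} has 8 elements.
Set B = {16, 18, 20} has 3 elements.
|A × B| = |A| × |B| = 8 × 3 = 24

24


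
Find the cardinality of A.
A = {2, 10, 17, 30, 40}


Set A = {2, 10, 17, 30, 40}
Listing elements: 2, 10, 17, 30, 40
Counting: 5 elements
|A| = 5

5


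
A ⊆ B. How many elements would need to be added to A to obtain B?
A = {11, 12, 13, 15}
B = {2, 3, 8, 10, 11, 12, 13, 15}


Set A = {11, 12, 13, 15}, |A| = 4
Set B = {2, 3, 8, 10, 11, 12, 13, 15}, |B| = 8
Since A ⊆ B: B \ A = {2, 3, 8, 10}
|B| - |A| = 8 - 4 = 4

4


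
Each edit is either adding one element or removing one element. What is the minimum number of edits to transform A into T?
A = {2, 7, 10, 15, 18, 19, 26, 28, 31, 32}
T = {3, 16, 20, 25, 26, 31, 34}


Set A = {2, 7, 10, 15, 18, 19, 26, 28, 31, 32}
Set T = {3, 16, 20, 25, 26, 31, 34}
Elements to remove from A (in A, not in T): {2, 7, 10, 15, 18, 19, 28, 32} → 8 removals
Elements to add to A (in T, not in A): {3, 16, 20, 25, 34} → 5 additions
Total edits = 8 + 5 = 13

13


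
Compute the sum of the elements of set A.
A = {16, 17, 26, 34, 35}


Set A = {16, 17, 26, 34, 35}
Sum = 16 + 17 + 26 + 34 + 35 = 128

128


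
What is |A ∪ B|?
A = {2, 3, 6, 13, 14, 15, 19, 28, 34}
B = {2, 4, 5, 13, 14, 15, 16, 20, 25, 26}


Set A = {2, 3, 6, 13, 14, 15, 19, 28, 34}, |A| = 9
Set B = {2, 4, 5, 13, 14, 15, 16, 20, 25, 26}, |B| = 10
A ∩ B = {2, 13, 14, 15}, |A ∩ B| = 4
|A ∪ B| = |A| + |B| - |A ∩ B| = 9 + 10 - 4 = 15

15


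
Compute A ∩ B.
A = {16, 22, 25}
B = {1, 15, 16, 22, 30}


Set A = {16, 22, 25}
Set B = {1, 15, 16, 22, 30}
A ∩ B includes only elements in both sets.
Check each element of A against B:
16 ✓, 22 ✓, 25 ✗
A ∩ B = {16, 22}

{16, 22}


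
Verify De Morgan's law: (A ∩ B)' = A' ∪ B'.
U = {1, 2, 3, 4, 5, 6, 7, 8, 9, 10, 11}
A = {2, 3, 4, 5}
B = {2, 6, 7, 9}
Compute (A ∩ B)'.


U = {1, 2, 3, 4, 5, 6, 7, 8, 9, 10, 11}
A = {2, 3, 4, 5}, B = {2, 6, 7, 9}
A ∩ B = {2}
(A ∩ B)' = U \ (A ∩ B) = {1, 3, 4, 5, 6, 7, 8, 9, 10, 11}
Verification via A' ∪ B': A' = {1, 6, 7, 8, 9, 10, 11}, B' = {1, 3, 4, 5, 8, 10, 11}
A' ∪ B' = {1, 3, 4, 5, 6, 7, 8, 9, 10, 11} ✓

{1, 3, 4, 5, 6, 7, 8, 9, 10, 11}


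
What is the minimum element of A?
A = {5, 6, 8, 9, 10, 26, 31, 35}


Set A = {5, 6, 8, 9, 10, 26, 31, 35}
Elements in ascending order: 5, 6, 8, 9, 10, 26, 31, 35
The smallest element is 5.

5


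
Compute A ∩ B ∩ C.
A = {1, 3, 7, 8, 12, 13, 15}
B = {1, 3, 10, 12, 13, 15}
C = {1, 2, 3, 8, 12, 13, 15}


Set A = {1, 3, 7, 8, 12, 13, 15}
Set B = {1, 3, 10, 12, 13, 15}
Set C = {1, 2, 3, 8, 12, 13, 15}
First, A ∩ B = {1, 3, 12, 13, 15}
Then, (A ∩ B) ∩ C = {1, 3, 12, 13, 15}

{1, 3, 12, 13, 15}


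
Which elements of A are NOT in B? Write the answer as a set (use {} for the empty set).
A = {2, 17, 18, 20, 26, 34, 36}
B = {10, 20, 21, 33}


Set A = {2, 17, 18, 20, 26, 34, 36}
Set B = {10, 20, 21, 33}
Check each element of A against B:
2 ∉ B (include), 17 ∉ B (include), 18 ∉ B (include), 20 ∈ B, 26 ∉ B (include), 34 ∉ B (include), 36 ∉ B (include)
Elements of A not in B: {2, 17, 18, 26, 34, 36}

{2, 17, 18, 26, 34, 36}


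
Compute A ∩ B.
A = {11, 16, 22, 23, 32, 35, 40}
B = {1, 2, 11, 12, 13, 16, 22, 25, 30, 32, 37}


Set A = {11, 16, 22, 23, 32, 35, 40}
Set B = {1, 2, 11, 12, 13, 16, 22, 25, 30, 32, 37}
A ∩ B includes only elements in both sets.
Check each element of A against B:
11 ✓, 16 ✓, 22 ✓, 23 ✗, 32 ✓, 35 ✗, 40 ✗
A ∩ B = {11, 16, 22, 32}

{11, 16, 22, 32}


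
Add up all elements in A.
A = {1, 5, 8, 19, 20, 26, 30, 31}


Set A = {1, 5, 8, 19, 20, 26, 30, 31}
Sum = 1 + 5 + 8 + 19 + 20 + 26 + 30 + 31 = 140

140


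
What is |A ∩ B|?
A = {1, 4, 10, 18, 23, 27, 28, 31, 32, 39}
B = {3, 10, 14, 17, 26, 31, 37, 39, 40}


Set A = {1, 4, 10, 18, 23, 27, 28, 31, 32, 39}
Set B = {3, 10, 14, 17, 26, 31, 37, 39, 40}
A ∩ B = {10, 31, 39}
|A ∩ B| = 3

3


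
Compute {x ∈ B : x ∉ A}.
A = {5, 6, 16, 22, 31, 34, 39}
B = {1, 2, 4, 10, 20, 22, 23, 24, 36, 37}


Set A = {5, 6, 16, 22, 31, 34, 39}
Set B = {1, 2, 4, 10, 20, 22, 23, 24, 36, 37}
Check each element of B against A:
1 ∉ A (include), 2 ∉ A (include), 4 ∉ A (include), 10 ∉ A (include), 20 ∉ A (include), 22 ∈ A, 23 ∉ A (include), 24 ∉ A (include), 36 ∉ A (include), 37 ∉ A (include)
Elements of B not in A: {1, 2, 4, 10, 20, 23, 24, 36, 37}

{1, 2, 4, 10, 20, 23, 24, 36, 37}


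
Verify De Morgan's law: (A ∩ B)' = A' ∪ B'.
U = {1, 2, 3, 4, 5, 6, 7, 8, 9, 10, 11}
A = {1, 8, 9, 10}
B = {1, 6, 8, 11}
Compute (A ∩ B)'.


U = {1, 2, 3, 4, 5, 6, 7, 8, 9, 10, 11}
A = {1, 8, 9, 10}, B = {1, 6, 8, 11}
A ∩ B = {1, 8}
(A ∩ B)' = U \ (A ∩ B) = {2, 3, 4, 5, 6, 7, 9, 10, 11}
Verification via A' ∪ B': A' = {2, 3, 4, 5, 6, 7, 11}, B' = {2, 3, 4, 5, 7, 9, 10}
A' ∪ B' = {2, 3, 4, 5, 6, 7, 9, 10, 11} ✓

{2, 3, 4, 5, 6, 7, 9, 10, 11}


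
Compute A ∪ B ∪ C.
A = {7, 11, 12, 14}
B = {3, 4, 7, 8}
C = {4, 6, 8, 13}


Set A = {7, 11, 12, 14}
Set B = {3, 4, 7, 8}
Set C = {4, 6, 8, 13}
First, A ∪ B = {3, 4, 7, 8, 11, 12, 14}
Then, (A ∪ B) ∪ C = {3, 4, 6, 7, 8, 11, 12, 13, 14}

{3, 4, 6, 7, 8, 11, 12, 13, 14}


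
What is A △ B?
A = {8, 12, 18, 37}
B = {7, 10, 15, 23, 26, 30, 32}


Set A = {8, 12, 18, 37}
Set B = {7, 10, 15, 23, 26, 30, 32}
A △ B = (A \ B) ∪ (B \ A)
Elements in A but not B: {8, 12, 18, 37}
Elements in B but not A: {7, 10, 15, 23, 26, 30, 32}
A △ B = {7, 8, 10, 12, 15, 18, 23, 26, 30, 32, 37}

{7, 8, 10, 12, 15, 18, 23, 26, 30, 32, 37}


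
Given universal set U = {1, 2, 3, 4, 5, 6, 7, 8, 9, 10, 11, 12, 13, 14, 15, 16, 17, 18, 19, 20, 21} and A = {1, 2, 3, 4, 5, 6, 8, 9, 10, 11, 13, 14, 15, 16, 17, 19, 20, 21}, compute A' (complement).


Universal set U = {1, 2, 3, 4, 5, 6, 7, 8, 9, 10, 11, 12, 13, 14, 15, 16, 17, 18, 19, 20, 21}
Set A = {1, 2, 3, 4, 5, 6, 8, 9, 10, 11, 13, 14, 15, 16, 17, 19, 20, 21}
A' = U \ A = elements in U but not in A
Checking each element of U:
1 (in A, exclude), 2 (in A, exclude), 3 (in A, exclude), 4 (in A, exclude), 5 (in A, exclude), 6 (in A, exclude), 7 (not in A, include), 8 (in A, exclude), 9 (in A, exclude), 10 (in A, exclude), 11 (in A, exclude), 12 (not in A, include), 13 (in A, exclude), 14 (in A, exclude), 15 (in A, exclude), 16 (in A, exclude), 17 (in A, exclude), 18 (not in A, include), 19 (in A, exclude), 20 (in A, exclude), 21 (in A, exclude)
A' = {7, 12, 18}

{7, 12, 18}


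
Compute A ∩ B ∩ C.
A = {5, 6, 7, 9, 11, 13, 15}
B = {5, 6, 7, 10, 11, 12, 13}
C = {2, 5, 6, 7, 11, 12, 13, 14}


Set A = {5, 6, 7, 9, 11, 13, 15}
Set B = {5, 6, 7, 10, 11, 12, 13}
Set C = {2, 5, 6, 7, 11, 12, 13, 14}
First, A ∩ B = {5, 6, 7, 11, 13}
Then, (A ∩ B) ∩ C = {5, 6, 7, 11, 13}

{5, 6, 7, 11, 13}


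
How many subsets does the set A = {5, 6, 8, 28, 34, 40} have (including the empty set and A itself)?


Set A = {5, 6, 8, 28, 34, 40}
|A| = 6
The power set P(A) contains all subsets of A.
|P(A)| = 2^|A| = 2^6 = 64

64


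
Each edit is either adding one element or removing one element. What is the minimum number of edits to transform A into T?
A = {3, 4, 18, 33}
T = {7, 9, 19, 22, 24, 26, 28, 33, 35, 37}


Set A = {3, 4, 18, 33}
Set T = {7, 9, 19, 22, 24, 26, 28, 33, 35, 37}
Elements to remove from A (in A, not in T): {3, 4, 18} → 3 removals
Elements to add to A (in T, not in A): {7, 9, 19, 22, 24, 26, 28, 35, 37} → 9 additions
Total edits = 3 + 9 = 12

12


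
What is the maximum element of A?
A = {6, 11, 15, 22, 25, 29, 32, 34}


Set A = {6, 11, 15, 22, 25, 29, 32, 34}
Elements in ascending order: 6, 11, 15, 22, 25, 29, 32, 34
The largest element is 34.

34


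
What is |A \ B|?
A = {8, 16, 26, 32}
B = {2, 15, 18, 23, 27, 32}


Set A = {8, 16, 26, 32}
Set B = {2, 15, 18, 23, 27, 32}
A \ B = {8, 16, 26}
|A \ B| = 3

3


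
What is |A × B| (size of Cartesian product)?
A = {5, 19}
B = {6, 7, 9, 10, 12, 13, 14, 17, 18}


Set A = {5, 19} has 2 elements.
Set B = {6, 7, 9, 10, 12, 13, 14, 17, 18} has 9 elements.
|A × B| = |A| × |B| = 2 × 9 = 18

18


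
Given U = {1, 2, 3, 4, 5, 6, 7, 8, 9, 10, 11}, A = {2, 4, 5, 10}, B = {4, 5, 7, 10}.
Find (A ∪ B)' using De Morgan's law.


U = {1, 2, 3, 4, 5, 6, 7, 8, 9, 10, 11}
A = {2, 4, 5, 10}, B = {4, 5, 7, 10}
A ∪ B = {2, 4, 5, 7, 10}
(A ∪ B)' = U \ (A ∪ B) = {1, 3, 6, 8, 9, 11}
Verification via A' ∩ B': A' = {1, 3, 6, 7, 8, 9, 11}, B' = {1, 2, 3, 6, 8, 9, 11}
A' ∩ B' = {1, 3, 6, 8, 9, 11} ✓

{1, 3, 6, 8, 9, 11}


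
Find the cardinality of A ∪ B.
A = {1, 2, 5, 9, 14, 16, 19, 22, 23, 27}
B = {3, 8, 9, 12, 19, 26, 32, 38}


Set A = {1, 2, 5, 9, 14, 16, 19, 22, 23, 27}, |A| = 10
Set B = {3, 8, 9, 12, 19, 26, 32, 38}, |B| = 8
A ∩ B = {9, 19}, |A ∩ B| = 2
|A ∪ B| = |A| + |B| - |A ∩ B| = 10 + 8 - 2 = 16

16


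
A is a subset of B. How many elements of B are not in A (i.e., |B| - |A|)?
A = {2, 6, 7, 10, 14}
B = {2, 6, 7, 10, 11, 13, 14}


Set A = {2, 6, 7, 10, 14}, |A| = 5
Set B = {2, 6, 7, 10, 11, 13, 14}, |B| = 7
Since A ⊆ B: B \ A = {11, 13}
|B| - |A| = 7 - 5 = 2

2


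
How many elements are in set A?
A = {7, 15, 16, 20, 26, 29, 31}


Set A = {7, 15, 16, 20, 26, 29, 31}
Listing elements: 7, 15, 16, 20, 26, 29, 31
Counting: 7 elements
|A| = 7

7


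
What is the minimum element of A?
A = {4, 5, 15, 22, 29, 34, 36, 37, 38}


Set A = {4, 5, 15, 22, 29, 34, 36, 37, 38}
Elements in ascending order: 4, 5, 15, 22, 29, 34, 36, 37, 38
The smallest element is 4.

4


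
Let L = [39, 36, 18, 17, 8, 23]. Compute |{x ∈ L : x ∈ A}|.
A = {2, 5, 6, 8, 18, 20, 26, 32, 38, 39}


Set A = {2, 5, 6, 8, 18, 20, 26, 32, 38, 39}
Candidates: [39, 36, 18, 17, 8, 23]
Check each candidate:
39 ∈ A, 36 ∉ A, 18 ∈ A, 17 ∉ A, 8 ∈ A, 23 ∉ A
Count of candidates in A: 3

3


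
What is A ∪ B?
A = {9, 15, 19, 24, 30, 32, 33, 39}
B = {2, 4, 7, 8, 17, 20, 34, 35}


Set A = {9, 15, 19, 24, 30, 32, 33, 39}
Set B = {2, 4, 7, 8, 17, 20, 34, 35}
A ∪ B includes all elements in either set.
Elements from A: {9, 15, 19, 24, 30, 32, 33, 39}
Elements from B not already included: {2, 4, 7, 8, 17, 20, 34, 35}
A ∪ B = {2, 4, 7, 8, 9, 15, 17, 19, 20, 24, 30, 32, 33, 34, 35, 39}

{2, 4, 7, 8, 9, 15, 17, 19, 20, 24, 30, 32, 33, 34, 35, 39}


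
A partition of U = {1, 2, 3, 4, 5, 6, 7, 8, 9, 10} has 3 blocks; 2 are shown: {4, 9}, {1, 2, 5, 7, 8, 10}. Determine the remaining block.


U = {1, 2, 3, 4, 5, 6, 7, 8, 9, 10}
Shown blocks: {4, 9}, {1, 2, 5, 7, 8, 10}
A partition's blocks are pairwise disjoint and cover U, so the missing block = U \ (union of shown blocks).
Union of shown blocks: {1, 2, 4, 5, 7, 8, 9, 10}
Missing block = U \ (union) = {3, 6}

{3, 6}


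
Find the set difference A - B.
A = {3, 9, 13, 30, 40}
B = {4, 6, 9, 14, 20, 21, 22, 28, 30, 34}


Set A = {3, 9, 13, 30, 40}
Set B = {4, 6, 9, 14, 20, 21, 22, 28, 30, 34}
A \ B includes elements in A that are not in B.
Check each element of A:
3 (not in B, keep), 9 (in B, remove), 13 (not in B, keep), 30 (in B, remove), 40 (not in B, keep)
A \ B = {3, 13, 40}

{3, 13, 40}


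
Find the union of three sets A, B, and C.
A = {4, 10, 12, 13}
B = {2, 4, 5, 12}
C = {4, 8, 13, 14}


Set A = {4, 10, 12, 13}
Set B = {2, 4, 5, 12}
Set C = {4, 8, 13, 14}
First, A ∪ B = {2, 4, 5, 10, 12, 13}
Then, (A ∪ B) ∪ C = {2, 4, 5, 8, 10, 12, 13, 14}

{2, 4, 5, 8, 10, 12, 13, 14}


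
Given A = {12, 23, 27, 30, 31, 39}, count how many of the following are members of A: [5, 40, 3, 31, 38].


Set A = {12, 23, 27, 30, 31, 39}
Candidates: [5, 40, 3, 31, 38]
Check each candidate:
5 ∉ A, 40 ∉ A, 3 ∉ A, 31 ∈ A, 38 ∉ A
Count of candidates in A: 1

1


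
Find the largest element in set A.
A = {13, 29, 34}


Set A = {13, 29, 34}
Elements in ascending order: 13, 29, 34
The largest element is 34.

34


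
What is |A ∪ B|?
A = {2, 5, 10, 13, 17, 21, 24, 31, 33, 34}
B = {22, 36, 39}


Set A = {2, 5, 10, 13, 17, 21, 24, 31, 33, 34}, |A| = 10
Set B = {22, 36, 39}, |B| = 3
A ∩ B = {}, |A ∩ B| = 0
|A ∪ B| = |A| + |B| - |A ∩ B| = 10 + 3 - 0 = 13

13
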